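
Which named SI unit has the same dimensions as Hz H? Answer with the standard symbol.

Ω

Hz = s⁻¹.
H = kg·m²·s⁻²·A⁻².
Combining: Hz·H = s⁻¹ · (kg·m²·s⁻²·A⁻²) = kg·m²·s⁻³·A⁻².
kg·m²·s⁻³·A⁻² is the base-SI form of the ohm.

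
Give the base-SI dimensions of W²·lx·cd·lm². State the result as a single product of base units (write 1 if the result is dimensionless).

kg²·m²·s⁻⁶·cd⁴

W = kg·m²·s⁻³.
So W² = kg²·m⁴·s⁻⁶.
lx = m⁻²·cd.
lm = cd.
So lm² = cd².
Combining: W²·lx·cd·lm² = (kg²·m⁴·s⁻⁶) · (m⁻²·cd) · cd · cd² = kg²·m²·s⁻⁶·cd⁴.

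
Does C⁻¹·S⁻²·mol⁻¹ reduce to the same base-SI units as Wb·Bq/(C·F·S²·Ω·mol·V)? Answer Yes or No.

Left side:
  C = A·s = s·A (charge = current × time).
  So C⁻¹ = s⁻¹·A⁻¹.
  S = 1/Ω (conductance is reciprocal resistance),
      = kg⁻¹·m⁻²·s³·A².
  So S⁻² = kg²·m⁴·s⁻⁶·A⁻⁴.
  Combining: C⁻¹·S⁻²·mol⁻¹ = (s⁻¹·A⁻¹) · (kg²·m⁴·s⁻⁶·A⁻⁴) · mol⁻¹ = kg²·m⁴·s⁻⁷·A⁻⁵·mol⁻¹.
Right side:
  Wb = kg·m²·s⁻²·A⁻¹.
  C = s·A.
  So C⁻¹ = s⁻¹·A⁻¹.
  Bq = s⁻¹.
  F = kg⁻¹·m⁻²·s⁴·A².
  So F⁻¹ = kg·m²·s⁻⁴·A⁻².
  S = kg⁻¹·m⁻²·s³·A².
  So S⁻² = kg²·m⁴·s⁻⁶·A⁻⁴.
  Ω = kg·m²·s⁻³·A⁻².
  So Ω⁻¹ = kg⁻¹·m⁻²·s³·A².
  V = kg·m²·s⁻³·A⁻¹.
  So V⁻¹ = kg⁻¹·m⁻²·s³·A.
  Combining: Wb·C⁻¹·Bq·F⁻¹·S⁻²·Ω⁻¹·mol⁻¹·V⁻¹ = (kg·m²·s⁻²·A⁻¹) · (s⁻¹·A⁻¹) · s⁻¹ · (kg·m²·s⁻⁴·A⁻²) · (kg²·m⁴·s⁻⁶·A⁻⁴) · (kg⁻¹·m⁻²·s³·A²) · mol⁻¹ · (kg⁻¹·m⁻²·s³·A) = kg²·m⁴·s⁻⁸·A⁻⁵·mol⁻¹.
Left is kg²·m⁴·s⁻⁷·A⁻⁵·mol⁻¹; right is kg²·m⁴·s⁻⁸·A⁻⁵·mol⁻¹ — different.

No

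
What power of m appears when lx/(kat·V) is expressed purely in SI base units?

kat = s⁻¹·mol.
So kat⁻¹ = s·mol⁻¹.
lx = m⁻²·cd.
V = kg·m²·s⁻³·A⁻¹.
So V⁻¹ = kg⁻¹·m⁻²·s³·A.
Combining: kat⁻¹·lx·V⁻¹ = (s·mol⁻¹) · (m⁻²·cd) · (kg⁻¹·m⁻²·s³·A) = kg⁻¹·m⁻⁴·s⁴·A·mol⁻¹·cd.
The exponent of m is -4.

-4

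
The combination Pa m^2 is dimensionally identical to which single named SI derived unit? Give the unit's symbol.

Pa = N/m² (pressure = force per area),
    = kg·m⁻¹·s⁻².
Combining: Pa·m² = (kg·m⁻¹·s⁻²) · m² = kg·m·s⁻².
kg·m·s⁻² is the base-SI form of the newton.

N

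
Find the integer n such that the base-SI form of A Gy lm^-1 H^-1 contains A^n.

Gy = m²·s⁻².
lm = cd.
So lm⁻¹ = cd⁻¹.
H = kg·m²·s⁻²·A⁻².
So H⁻¹ = kg⁻¹·m⁻²·s²·A².
Combining: A·Gy·lm⁻¹·H⁻¹ = A · (m²·s⁻²) · cd⁻¹ · (kg⁻¹·m⁻²·s²·A²) = kg⁻¹·A³·cd⁻¹.
The exponent of A is 3.

3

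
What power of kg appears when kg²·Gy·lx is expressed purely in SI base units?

Gy = J/kg (absorbed dose = energy per mass),
    = m²·s⁻².
lx = lm/m² (illuminance = luminous flux per area),
    = m⁻²·cd.
Combining: kg²·Gy·lx = kg² · (m²·s⁻²) · (m⁻²·cd) = kg²·s⁻²·cd.
The exponent of kg is 2.

2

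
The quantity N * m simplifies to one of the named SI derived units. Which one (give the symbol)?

N = kg·m/s² = kg·m·s⁻² (force = mass × acceleration).
Combining: N·m = (kg·m·s⁻²) · m = kg·m²·s⁻².
kg·m²·s⁻² is the base-SI form of the joule.

J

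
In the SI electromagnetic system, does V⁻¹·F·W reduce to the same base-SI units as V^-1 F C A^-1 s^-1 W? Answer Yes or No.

Left side:
  V = W/A (potential = power per current),
      = kg·m²·s⁻³·A⁻¹.
  So V⁻¹ = kg⁻¹·m⁻²·s³·A.
  F = C/V (capacitance = charge per voltage),
      = A·s/(kg·m²·s⁻³·A⁻¹) (substituting C and V),
      = kg⁻¹·m⁻²·s⁴·A².
  W = J/s (power = energy per time),
      = kg·m²·s⁻³.
  Combining: V⁻¹·F·W = (kg⁻¹·m⁻²·s³·A) · (kg⁻¹·m⁻²·s⁴·A²) · (kg·m²·s⁻³) = kg⁻¹·m⁻²·s⁴·A³.
Right side:
  V = kg·m²·s⁻³·A⁻¹.
  So V⁻¹ = kg⁻¹·m⁻²·s³·A.
  F = kg⁻¹·m⁻²·s⁴·A².
  C = s·A.
  W = kg·m²·s⁻³.
  Combining: V⁻¹·F·C·A⁻¹·s⁻¹·W = (kg⁻¹·m⁻²·s³·A) · (kg⁻¹·m⁻²·s⁴·A²) · (s·A) · A⁻¹ · s⁻¹ · (kg·m²·s⁻³) = kg⁻¹·m⁻²·s⁴·A³.
Both reduce to kg⁻¹·m⁻²·s⁴·A³.

Yes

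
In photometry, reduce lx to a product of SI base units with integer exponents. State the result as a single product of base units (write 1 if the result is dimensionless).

lx = lm/m² (illuminance = luminous flux per area),
    = m⁻²·cd.

m⁻²·cd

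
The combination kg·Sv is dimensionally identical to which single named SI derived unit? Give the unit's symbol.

Sv = m²·s⁻².
Combining: kg·Sv = kg · (m²·s⁻²) = kg·m²·s⁻².
kg·m²·s⁻² is the base-SI form of the joule.

J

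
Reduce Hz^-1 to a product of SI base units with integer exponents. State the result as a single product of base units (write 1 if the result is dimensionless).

s

Hz = 1/s = s⁻¹ (frequency is cycles per second).
So Hz⁻¹ = s.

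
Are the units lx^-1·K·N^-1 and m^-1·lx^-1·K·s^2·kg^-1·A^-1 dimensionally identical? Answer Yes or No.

Left side:
  lx = lm/m² (illuminance = luminous flux per area),
      = m⁻²·cd.
  So lx⁻¹ = m²·cd⁻¹.
  N = kg·m/s² = kg·m·s⁻² (force = mass × acceleration).
  So N⁻¹ = kg⁻¹·m⁻¹·s².
  Combining: lx⁻¹·K·N⁻¹ = (m²·cd⁻¹) · K · (kg⁻¹·m⁻¹·s²) = kg⁻¹·m·s²·K·cd⁻¹.
Right side:
  lx = m⁻²·cd.
  So lx⁻¹ = m²·cd⁻¹.
  Combining: m⁻¹·lx⁻¹·K·s²·kg⁻¹·A⁻¹ = m⁻¹ · (m²·cd⁻¹) · K · s² · kg⁻¹ · A⁻¹ = kg⁻¹·m·s²·A⁻¹·K·cd⁻¹.
Left is kg⁻¹·m·s²·K·cd⁻¹; right is kg⁻¹·m·s²·A⁻¹·K·cd⁻¹ — different.

No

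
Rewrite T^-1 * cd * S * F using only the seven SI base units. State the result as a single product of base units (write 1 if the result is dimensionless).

T = Wb/m² (flux density = flux per area),
    = kg·s⁻²·A⁻¹.
So T⁻¹ = kg⁻¹·s²·A.
S = 1/Ω (conductance is reciprocal resistance),
    = kg⁻¹·m⁻²·s³·A².
F = C/V (capacitance = charge per voltage),
    = A·s/(kg·m²·s⁻³·A⁻¹) (substituting C and V),
    = kg⁻¹·m⁻²·s⁴·A².
Combining: T⁻¹·cd·S·F = (kg⁻¹·s²·A) · cd · (kg⁻¹·m⁻²·s³·A²) · (kg⁻¹·m⁻²·s⁴·A²) = kg⁻³·m⁻⁴·s⁹·A⁵·cd.

kg⁻³·m⁻⁴·s⁹·A⁵·cd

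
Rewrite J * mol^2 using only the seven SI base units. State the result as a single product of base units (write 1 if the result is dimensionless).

J = N·m (work = force × distance),
    = kg·m²·s⁻².
Combining: J·mol² = (kg·m²·s⁻²) · mol² = kg·m²·s⁻²·mol².

kg·m²·s⁻²·mol²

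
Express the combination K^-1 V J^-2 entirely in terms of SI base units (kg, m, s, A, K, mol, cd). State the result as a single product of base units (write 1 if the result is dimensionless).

kg⁻¹·m⁻²·s·A⁻¹·K⁻¹

V = kg·m²·s⁻³·A⁻¹.
J = kg·m²·s⁻².
So J⁻² = kg⁻²·m⁻⁴·s⁴.
Combining: K⁻¹·V·J⁻² = K⁻¹ · (kg·m²·s⁻³·A⁻¹) · (kg⁻²·m⁻⁴·s⁴) = kg⁻¹·m⁻²·s·A⁻¹·K⁻¹.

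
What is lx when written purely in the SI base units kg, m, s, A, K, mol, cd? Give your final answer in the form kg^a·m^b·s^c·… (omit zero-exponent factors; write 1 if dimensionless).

m⁻²·cd

lx = lm/m² (illuminance = luminous flux per area),
    = m⁻²·cd.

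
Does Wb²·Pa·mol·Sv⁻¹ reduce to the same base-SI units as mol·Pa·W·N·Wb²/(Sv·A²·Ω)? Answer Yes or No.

No

Left side:
  Wb = kg·m²·s⁻²·A⁻¹.
  So Wb² = kg²·m⁴·s⁻⁴·A⁻².
  Pa = kg·m⁻¹·s⁻².
  Sv = m²·s⁻².
  So Sv⁻¹ = m⁻²·s².
  Combining: Wb²·Pa·mol·Sv⁻¹ = (kg²·m⁴·s⁻⁴·A⁻²) · (kg·m⁻¹·s⁻²) · mol · (m⁻²·s²) = kg³·m·s⁻⁴·A⁻²·mol.
Right side:
  Sv = m²·s⁻².
  So Sv⁻¹ = m⁻²·s².
  Pa = kg·m⁻¹·s⁻².
  W = kg·m²·s⁻³.
  N = kg·m·s⁻².
  Wb = kg·m²·s⁻²·A⁻¹.
  So Wb² = kg²·m⁴·s⁻⁴·A⁻².
  Ω = kg·m²·s⁻³·A⁻².
  So Ω⁻¹ = kg⁻¹·m⁻²·s³·A².
  Combining: mol·Sv⁻¹·A⁻²·Pa·W·N·Wb²·Ω⁻¹ = mol · (m⁻²·s²) · A⁻² · (kg·m⁻¹·s⁻²) · (kg·m²·s⁻³) · (kg·m·s⁻²) · (kg²·m⁴·s⁻⁴·A⁻²) · (kg⁻¹·m⁻²·s³·A²) = kg⁴·m²·s⁻⁶·A⁻²·mol.
Left is kg³·m·s⁻⁴·A⁻²·mol; right is kg⁴·m²·s⁻⁶·A⁻²·mol — different.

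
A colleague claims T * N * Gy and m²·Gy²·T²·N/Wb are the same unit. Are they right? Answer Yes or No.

Left side:
  T = kg·s⁻²·A⁻¹.
  N = kg·m·s⁻².
  Gy = m²·s⁻².
  Combining: T·N·Gy = (kg·s⁻²·A⁻¹) · (kg·m·s⁻²) · (m²·s⁻²) = kg²·m³·s⁻⁶·A⁻¹.
Right side:
  Gy = J/kg (absorbed dose = energy per mass),
      = m²·s⁻².
  So Gy² = m⁴·s⁻⁴.
  T = Wb/m² (flux density = flux per area),
      = kg·s⁻²·A⁻¹.
  So T² = kg²·s⁻⁴·A⁻².
  N = kg·m/s² = kg·m·s⁻² (force = mass × acceleration).
  Wb = V·s (flux: a volt is a weber per second),
      = kg·m²·s⁻²·A⁻¹.
  So Wb⁻¹ = kg⁻¹·m⁻²·s²·A.
  Combining: m²·Gy²·T²·N·Wb⁻¹ = m² · (m⁴·s⁻⁴) · (kg²·s⁻⁴·A⁻²) · (kg·m·s⁻²) · (kg⁻¹·m⁻²·s²·A) = kg²·m⁵·s⁻⁸·A⁻¹.
Left is kg²·m³·s⁻⁶·A⁻¹; right is kg²·m⁵·s⁻⁸·A⁻¹ — different.

No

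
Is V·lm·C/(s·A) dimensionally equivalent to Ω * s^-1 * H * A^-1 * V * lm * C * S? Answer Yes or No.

No

Left side:
  V = W/A (potential = power per current),
      = kg·m²·s⁻³·A⁻¹.
  lm = cd·sr = cd (luminous flux; sr is dimensionless).
  C = A·s = s·A (charge = current × time).
  Combining: s⁻¹·A⁻¹·V·lm·C = s⁻¹ · A⁻¹ · (kg·m²·s⁻³·A⁻¹) · cd · (s·A) = kg·m²·s⁻³·A⁻¹·cd.
Right side:
  Ω = kg·m²·s⁻³·A⁻².
  H = kg·m²·s⁻²·A⁻².
  V = kg·m²·s⁻³·A⁻¹.
  lm = cd.
  C = s·A.
  S = kg⁻¹·m⁻²·s³·A².
  Combining: Ω·s⁻¹·H·A⁻¹·V·lm·C·S = (kg·m²·s⁻³·A⁻²) · s⁻¹ · (kg·m²·s⁻²·A⁻²) · A⁻¹ · (kg·m²·s⁻³·A⁻¹) · cd · (s·A) · (kg⁻¹·m⁻²·s³·A²) = kg²·m⁴·s⁻⁵·A⁻³·cd.
Left is kg·m²·s⁻³·A⁻¹·cd; right is kg²·m⁴·s⁻⁵·A⁻³·cd — different.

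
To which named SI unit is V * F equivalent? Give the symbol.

V = kg·m²·s⁻³·A⁻¹.
F = kg⁻¹·m⁻²·s⁴·A².
Combining: V·F = (kg·m²·s⁻³·A⁻¹) · (kg⁻¹·m⁻²·s⁴·A²) = s·A.
s·A is the base-SI form of the coulomb.

C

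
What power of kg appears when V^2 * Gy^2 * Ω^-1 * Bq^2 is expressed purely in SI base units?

V = W/A (potential = power per current),
    = kg·m²·s⁻³·A⁻¹.
So V² = kg²·m⁴·s⁻⁶·A⁻².
Gy = J/kg (absorbed dose = energy per mass),
    = m²·s⁻².
So Gy² = m⁴·s⁻⁴.
Ω = V/A (resistance = voltage per current),
    = kg·m²·s⁻³·A⁻².
So Ω⁻¹ = kg⁻¹·m⁻²·s³·A².
Bq = 1/s = s⁻¹ (activity is decays per second).
So Bq² = s⁻².
Combining: V²·Gy²·Ω⁻¹·Bq² = (kg²·m⁴·s⁻⁶·A⁻²) · (m⁴·s⁻⁴) · (kg⁻¹·m⁻²·s³·A²) · s⁻² = kg·m⁶·s⁻⁹.
The exponent of kg is 1.

1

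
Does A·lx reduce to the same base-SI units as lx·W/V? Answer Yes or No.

Left side:
  lx = lm/m² (illuminance = luminous flux per area),
      = m⁻²·cd.
  Combining: A·lx = A · (m⁻²·cd) = m⁻²·A·cd.
Right side:
  lx = lm/m² (illuminance = luminous flux per area),
      = m⁻²·cd.
  W = J/s (power = energy per time),
      = kg·m²·s⁻³.
  V = W/A (potential = power per current),
      = kg·m²·s⁻³·A⁻¹.
  So V⁻¹ = kg⁻¹·m⁻²·s³·A.
  Combining: lx·W·V⁻¹ = (m⁻²·cd) · (kg·m²·s⁻³) · (kg⁻¹·m⁻²·s³·A) = m⁻²·A·cd.
Both reduce to m⁻²·A·cd.

Yes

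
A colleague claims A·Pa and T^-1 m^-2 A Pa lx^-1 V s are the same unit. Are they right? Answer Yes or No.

No

Left side:
  Pa = N/m² (pressure = force per area),
      = kg·m⁻¹·s⁻².
  Combining: A·Pa = A · (kg·m⁻¹·s⁻²) = kg·m⁻¹·s⁻²·A.
Right side:
  T = kg·s⁻²·A⁻¹.
  So T⁻¹ = kg⁻¹·s²·A.
  Pa = kg·m⁻¹·s⁻².
  lx = m⁻²·cd.
  So lx⁻¹ = m²·cd⁻¹.
  V = kg·m²·s⁻³·A⁻¹.
  Combining: T⁻¹·m⁻²·A·Pa·lx⁻¹·V·s = (kg⁻¹·s²·A) · m⁻² · A · (kg·m⁻¹·s⁻²) · (m²·cd⁻¹) · (kg·m²·s⁻³·A⁻¹) · s = kg·m·s⁻²·A·cd⁻¹.
Left is kg·m⁻¹·s⁻²·A; right is kg·m·s⁻²·A·cd⁻¹ — different.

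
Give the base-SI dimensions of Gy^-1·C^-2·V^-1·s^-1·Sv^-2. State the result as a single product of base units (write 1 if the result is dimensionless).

Gy = J/kg (absorbed dose = energy per mass),
    = m²·s⁻².
So Gy⁻¹ = m⁻²·s².
C = A·s = s·A (charge = current × time).
So C⁻² = s⁻²·A⁻².
V = W/A (potential = power per current),
    = kg·m²·s⁻³·A⁻¹.
So V⁻¹ = kg⁻¹·m⁻²·s³·A.
Sv = J/kg (equivalent dose = energy per mass),
    = m²·s⁻².
So Sv⁻² = m⁻⁴·s⁴.
Combining: Gy⁻¹·C⁻²·V⁻¹·s⁻¹·Sv⁻² = (m⁻²·s²) · (s⁻²·A⁻²) · (kg⁻¹·m⁻²·s³·A) · s⁻¹ · (m⁻⁴·s⁴) = kg⁻¹·m⁻⁸·s⁶·A⁻¹.

kg⁻¹·m⁻⁸·s⁶·A⁻¹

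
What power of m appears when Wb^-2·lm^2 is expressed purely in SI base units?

-4

Wb = V·s (flux: a volt is a weber per second),
    = kg·m²·s⁻²·A⁻¹.
So Wb⁻² = kg⁻²·m⁻⁴·s⁴·A².
lm = cd·sr = cd (luminous flux; sr is dimensionless).
So lm² = cd².
Combining: Wb⁻²·lm² = (kg⁻²·m⁻⁴·s⁴·A²) · cd² = kg⁻²·m⁻⁴·s⁴·A²·cd².
The exponent of m is -4.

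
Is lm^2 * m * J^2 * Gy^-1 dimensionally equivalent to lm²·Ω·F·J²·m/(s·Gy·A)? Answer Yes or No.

No

Left side:
  lm = cd·sr = cd (luminous flux; sr is dimensionless).
  So lm² = cd².
  J = N·m (work = force × distance),
      = kg·m²·s⁻².
  So J² = kg²·m⁴·s⁻⁴.
  Gy = J/kg (absorbed dose = energy per mass),
      = m²·s⁻².
  So Gy⁻¹ = m⁻²·s².
  Combining: lm²·m·J²·Gy⁻¹ = cd² · m · (kg²·m⁴·s⁻⁴) · (m⁻²·s²) = kg²·m³·s⁻²·cd².
Right side:
  lm = cd·sr = cd (luminous flux; sr is dimensionless).
  So lm² = cd².
  Ω = V/A (resistance = voltage per current),
      = kg·m²·s⁻³·A⁻².
  F = C/V (capacitance = charge per voltage),
      = A·s/(kg·m²·s⁻³·A⁻¹) (substituting C and V),
      = kg⁻¹·m⁻²·s⁴·A².
  J = N·m (work = force × distance),
      = kg·m²·s⁻².
  So J² = kg²·m⁴·s⁻⁴.
  Gy = J/kg (absorbed dose = energy per mass),
      = m²·s⁻².
  So Gy⁻¹ = m⁻²·s².
  Combining: s⁻¹·lm²·Ω·F·J²·Gy⁻¹·m·A⁻¹ = s⁻¹ · cd² · (kg·m²·s⁻³·A⁻²) · (kg⁻¹·m⁻²·s⁴·A²) · (kg²·m⁴·s⁻⁴) · (m⁻²·s²) · m · A⁻¹ = kg²·m³·s⁻²·A⁻¹·cd².
Left is kg²·m³·s⁻²·cd²; right is kg²·m³·s⁻²·A⁻¹·cd² — different.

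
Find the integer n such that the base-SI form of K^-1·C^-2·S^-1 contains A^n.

-4

C = A·s = s·A (charge = current × time).
So C⁻² = s⁻²·A⁻².
S = 1/Ω (conductance is reciprocal resistance),
    = kg⁻¹·m⁻²·s³·A².
So S⁻¹ = kg·m²·s⁻³·A⁻².
Combining: K⁻¹·C⁻²·S⁻¹ = K⁻¹ · (s⁻²·A⁻²) · (kg·m²·s⁻³·A⁻²) = kg·m²·s⁻⁵·A⁻⁴·K⁻¹.
The exponent of A is -4.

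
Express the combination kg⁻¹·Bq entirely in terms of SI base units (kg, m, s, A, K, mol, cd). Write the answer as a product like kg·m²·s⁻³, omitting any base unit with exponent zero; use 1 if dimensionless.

kg⁻¹·s⁻¹

Bq = 1/s = s⁻¹ (activity is decays per second).
Combining: kg⁻¹·Bq = kg⁻¹ · s⁻¹ = kg⁻¹·s⁻¹.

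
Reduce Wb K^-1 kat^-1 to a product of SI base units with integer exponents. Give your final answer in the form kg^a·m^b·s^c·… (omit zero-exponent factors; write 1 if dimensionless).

Wb = kg·m²·s⁻²·A⁻¹.
kat = s⁻¹·mol.
So kat⁻¹ = s·mol⁻¹.
Combining: Wb·K⁻¹·kat⁻¹ = (kg·m²·s⁻²·A⁻¹) · K⁻¹ · (s·mol⁻¹) = kg·m²·s⁻¹·A⁻¹·K⁻¹·mol⁻¹.

kg·m²·s⁻¹·A⁻¹·K⁻¹·mol⁻¹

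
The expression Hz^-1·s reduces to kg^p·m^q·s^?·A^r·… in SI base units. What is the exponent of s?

2

Hz = 1/s = s⁻¹ (frequency is cycles per second).
So Hz⁻¹ = s.
Combining: Hz⁻¹·s = s · s = s².
The exponent of s is 2.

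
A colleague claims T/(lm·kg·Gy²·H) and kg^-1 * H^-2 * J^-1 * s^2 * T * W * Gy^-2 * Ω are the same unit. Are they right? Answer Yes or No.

Left side:
  lm = cd.
  So lm⁻¹ = cd⁻¹.
  Gy = m²·s⁻².
  So Gy⁻² = m⁻⁴·s⁴.
  T = kg·s⁻²·A⁻¹.
  H = kg·m²·s⁻²·A⁻².
  So H⁻¹ = kg⁻¹·m⁻²·s²·A².
  Combining: lm⁻¹·kg⁻¹·Gy⁻²·T·H⁻¹ = cd⁻¹ · kg⁻¹ · (m⁻⁴·s⁴) · (kg·s⁻²·A⁻¹) · (kg⁻¹·m⁻²·s²·A²) = kg⁻¹·m⁻⁶·s⁴·A·cd⁻¹.
Right side:
  H = Wb/A (inductance = flux per current),
      = kg·m²·s⁻²·A⁻².
  So H⁻² = kg⁻²·m⁻⁴·s⁴·A⁴.
  J = N·m (work = force × distance),
      = kg·m²·s⁻².
  So J⁻¹ = kg⁻¹·m⁻²·s².
  T = Wb/m² (flux density = flux per area),
      = kg·s⁻²·A⁻¹.
  W = J/s (power = energy per time),
      = kg·m²·s⁻³.
  Gy = J/kg (absorbed dose = energy per mass),
      = m²·s⁻².
  So Gy⁻² = m⁻⁴·s⁴.
  Ω = V/A (resistance = voltage per current),
      = kg·m²·s⁻³·A⁻².
  Combining: kg⁻¹·H⁻²·J⁻¹·s²·T·W·Gy⁻²·Ω = kg⁻¹ · (kg⁻²·m⁻⁴·s⁴·A⁴) · (kg⁻¹·m⁻²·s²) · s² · (kg·s⁻²·A⁻¹) · (kg·m²·s⁻³) · (m⁻⁴·s⁴) · (kg·m²·s⁻³·A⁻²) = kg⁻¹·m⁻⁶·s⁴·A.
Left is kg⁻¹·m⁻⁶·s⁴·A·cd⁻¹; right is kg⁻¹·m⁻⁶·s⁴·A — different.

No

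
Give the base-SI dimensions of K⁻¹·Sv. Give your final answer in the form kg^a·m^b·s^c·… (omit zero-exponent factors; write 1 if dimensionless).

Sv = J/kg (equivalent dose = energy per mass),
    = m²·s⁻².
Combining: K⁻¹·Sv = K⁻¹ · (m²·s⁻²) = m²·s⁻²·K⁻¹.

m²·s⁻²·K⁻¹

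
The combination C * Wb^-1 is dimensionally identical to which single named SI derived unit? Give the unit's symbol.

S

C = A·s = s·A (charge = current × time).
Wb = V·s (flux: a volt is a weber per second),
    = kg·m²·s⁻²·A⁻¹.
So Wb⁻¹ = kg⁻¹·m⁻²·s²·A.
Combining: C·Wb⁻¹ = (s·A) · (kg⁻¹·m⁻²·s²·A) = kg⁻¹·m⁻²·s³·A².
kg⁻¹·m⁻²·s³·A² is the base-SI form of the siemens.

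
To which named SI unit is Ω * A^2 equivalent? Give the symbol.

Ω = V/A (resistance = voltage per current),
    = kg·m²·s⁻³·A⁻².
Combining: Ω·A² = (kg·m²·s⁻³·A⁻²) · A² = kg·m²·s⁻³.
kg·m²·s⁻³ is the base-SI form of the watt.

W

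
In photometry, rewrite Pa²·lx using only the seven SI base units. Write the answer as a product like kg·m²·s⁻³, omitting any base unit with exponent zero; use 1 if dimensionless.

Pa = kg·m⁻¹·s⁻².
So Pa² = kg²·m⁻²·s⁻⁴.
lx = m⁻²·cd.
Combining: Pa²·lx = (kg²·m⁻²·s⁻⁴) · (m⁻²·cd) = kg²·m⁻⁴·s⁻⁴·cd.

kg²·m⁻⁴·s⁻⁴·cd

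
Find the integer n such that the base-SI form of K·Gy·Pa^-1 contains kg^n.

Gy = J/kg (absorbed dose = energy per mass),
    = m²·s⁻².
Pa = N/m² (pressure = force per area),
    = kg·m⁻¹·s⁻².
So Pa⁻¹ = kg⁻¹·m·s².
Combining: K·Gy·Pa⁻¹ = K · (m²·s⁻²) · (kg⁻¹·m·s²) = kg⁻¹·m³·K.
The exponent of kg is -1.

-1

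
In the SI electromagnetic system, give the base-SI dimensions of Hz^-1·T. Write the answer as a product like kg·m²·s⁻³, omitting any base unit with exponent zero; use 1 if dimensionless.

Hz = 1/s = s⁻¹ (frequency is cycles per second).
So Hz⁻¹ = s.
T = Wb/m² (flux density = flux per area),
    = kg·s⁻²·A⁻¹.
Combining: Hz⁻¹·T = s · (kg·s⁻²·A⁻¹) = kg·s⁻¹·A⁻¹.

kg·s⁻¹·A⁻¹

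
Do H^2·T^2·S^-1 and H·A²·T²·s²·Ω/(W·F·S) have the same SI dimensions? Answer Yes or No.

Yes

Left side:
  H = Wb/A (inductance = flux per current),
      = kg·m²·s⁻²·A⁻².
  So H² = kg²·m⁴·s⁻⁴·A⁻⁴.
  T = Wb/m² (flux density = flux per area),
      = kg·s⁻²·A⁻¹.
  So T² = kg²·s⁻⁴·A⁻².
  S = 1/Ω (conductance is reciprocal resistance),
      = kg⁻¹·m⁻²·s³·A².
  So S⁻¹ = kg·m²·s⁻³·A⁻².
  Combining: H²·T²·S⁻¹ = (kg²·m⁴·s⁻⁴·A⁻⁴) · (kg²·s⁻⁴·A⁻²) · (kg·m²·s⁻³·A⁻²) = kg⁵·m⁶·s⁻¹¹·A⁻⁸.
Right side:
  W = J/s (power = energy per time),
      = kg·m²·s⁻³.
  So W⁻¹ = kg⁻¹·m⁻²·s³.
  H = Wb/A (inductance = flux per current),
      = kg·m²·s⁻²·A⁻².
  F = C/V (capacitance = charge per voltage),
      = A·s/(kg·m²·s⁻³·A⁻¹) (substituting C and V),
      = kg⁻¹·m⁻²·s⁴·A².
  So F⁻¹ = kg·m²·s⁻⁴·A⁻².
  T = Wb/m² (flux density = flux per area),
      = kg·s⁻²·A⁻¹.
  So T² = kg²·s⁻⁴·A⁻².
  S = 1/Ω (conductance is reciprocal resistance),
      = kg⁻¹·m⁻²·s³·A².
  So S⁻¹ = kg·m²·s⁻³·A⁻².
  Ω = V/A (resistance = voltage per current),
      = kg·m²·s⁻³·A⁻².
  Combining: W⁻¹·H·A²·F⁻¹·T²·S⁻¹·s²·Ω = (kg⁻¹·m⁻²·s³) · (kg·m²·s⁻²·A⁻²) · A² · (kg·m²·s⁻⁴·A⁻²) · (kg²·s⁻⁴·A⁻²) · (kg·m²·s⁻³·A⁻²) · s² · (kg·m²·s⁻³·A⁻²) = kg⁵·m⁶·s⁻¹¹·A⁻⁸.
Both reduce to kg⁵·m⁶·s⁻¹¹·A⁻⁸.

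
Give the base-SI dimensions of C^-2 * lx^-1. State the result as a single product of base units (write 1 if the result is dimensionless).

m²·s⁻²·A⁻²·cd⁻¹

C = A·s = s·A (charge = current × time).
So C⁻² = s⁻²·A⁻².
lx = lm/m² (illuminance = luminous flux per area),
    = m⁻²·cd.
So lx⁻¹ = m²·cd⁻¹.
Combining: C⁻²·lx⁻¹ = (s⁻²·A⁻²) · (m²·cd⁻¹) = m²·s⁻²·A⁻²·cd⁻¹.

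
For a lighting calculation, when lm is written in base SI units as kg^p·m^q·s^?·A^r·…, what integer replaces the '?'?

0

lm = cd.
The exponent of s is 0.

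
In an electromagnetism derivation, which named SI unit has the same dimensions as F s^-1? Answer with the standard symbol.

F = kg⁻¹·m⁻²·s⁴·A².
Combining: F·s⁻¹ = (kg⁻¹·m⁻²·s⁴·A²) · s⁻¹ = kg⁻¹·m⁻²·s³·A².
kg⁻¹·m⁻²·s³·A² is the base-SI form of the siemens.

S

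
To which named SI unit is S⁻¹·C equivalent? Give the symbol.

Wb

S = kg⁻¹·m⁻²·s³·A².
So S⁻¹ = kg·m²·s⁻³·A⁻².
C = s·A.
Combining: S⁻¹·C = (kg·m²·s⁻³·A⁻²) · (s·A) = kg·m²·s⁻²·A⁻¹.
kg·m²·s⁻²·A⁻¹ is the base-SI form of the weber.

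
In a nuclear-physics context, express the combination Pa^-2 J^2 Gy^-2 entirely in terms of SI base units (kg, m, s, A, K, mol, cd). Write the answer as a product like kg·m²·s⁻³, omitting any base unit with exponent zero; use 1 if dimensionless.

m²·s⁴

Pa = N/m² (pressure = force per area),
    = kg·m⁻¹·s⁻².
So Pa⁻² = kg⁻²·m²·s⁴.
J = N·m (work = force × distance),
    = kg·m²·s⁻².
So J² = kg²·m⁴·s⁻⁴.
Gy = J/kg (absorbed dose = energy per mass),
    = m²·s⁻².
So Gy⁻² = m⁻⁴·s⁴.
Combining: Pa⁻²·J²·Gy⁻² = (kg⁻²·m²·s⁴) · (kg²·m⁴·s⁻⁴) · (m⁻⁴·s⁴) = m²·s⁴.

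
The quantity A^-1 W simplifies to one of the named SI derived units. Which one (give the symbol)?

W = J/s (power = energy per time),
    = kg·m²·s⁻³.
Combining: A⁻¹·W = A⁻¹ · (kg·m²·s⁻³) = kg·m²·s⁻³·A⁻¹.
kg·m²·s⁻³·A⁻¹ is the base-SI form of the volt.

V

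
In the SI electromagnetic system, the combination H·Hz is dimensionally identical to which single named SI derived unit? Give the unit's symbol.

Ω

H = Wb/A (inductance = flux per current),
    = kg·m²·s⁻²·A⁻².
Hz = 1/s = s⁻¹ (frequency is cycles per second).
Combining: H·Hz = (kg·m²·s⁻²·A⁻²) · s⁻¹ = kg·m²·s⁻³·A⁻².
kg·m²·s⁻³·A⁻² is the base-SI form of the ohm.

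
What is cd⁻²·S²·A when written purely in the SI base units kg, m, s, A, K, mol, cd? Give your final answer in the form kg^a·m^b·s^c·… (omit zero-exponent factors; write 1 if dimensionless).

kg⁻²·m⁻⁴·s⁶·A⁵·cd⁻²

S = 1/Ω (conductance is reciprocal resistance),
    = kg⁻¹·m⁻²·s³·A².
So S² = kg⁻²·m⁻⁴·s⁶·A⁴.
Combining: cd⁻²·S²·A = cd⁻² · (kg⁻²·m⁻⁴·s⁶·A⁴) · A = kg⁻²·m⁻⁴·s⁶·A⁵·cd⁻².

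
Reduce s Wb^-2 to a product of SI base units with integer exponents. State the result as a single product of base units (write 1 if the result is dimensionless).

kg⁻²·m⁻⁴·s⁵·A²

Wb = V·s (flux: a volt is a weber per second),
    = kg·m²·s⁻²·A⁻¹.
So Wb⁻² = kg⁻²·m⁻⁴·s⁴·A².
Combining: s·Wb⁻² = s · (kg⁻²·m⁻⁴·s⁴·A²) = kg⁻²·m⁻⁴·s⁵·A².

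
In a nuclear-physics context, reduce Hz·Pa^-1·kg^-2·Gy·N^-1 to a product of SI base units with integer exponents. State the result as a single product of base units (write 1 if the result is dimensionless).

Hz = 1/s = s⁻¹ (frequency is cycles per second).
Pa = N/m² (pressure = force per area),
    = kg·m⁻¹·s⁻².
So Pa⁻¹ = kg⁻¹·m·s².
Gy = J/kg (absorbed dose = energy per mass),
    = m²·s⁻².
N = kg·m/s² = kg·m·s⁻² (force = mass × acceleration).
So N⁻¹ = kg⁻¹·m⁻¹·s².
Combining: Hz·Pa⁻¹·kg⁻²·Gy·N⁻¹ = s⁻¹ · (kg⁻¹·m·s²) · kg⁻² · (m²·s⁻²) · (kg⁻¹·m⁻¹·s²) = kg⁻⁴·m²·s.

kg⁻⁴·m²·s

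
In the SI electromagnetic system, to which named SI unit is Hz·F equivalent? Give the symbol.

Hz = s⁻¹.
F = kg⁻¹·m⁻²·s⁴·A².
Combining: Hz·F = s⁻¹ · (kg⁻¹·m⁻²·s⁴·A²) = kg⁻¹·m⁻²·s³·A².
kg⁻¹·m⁻²·s³·A² is the base-SI form of the siemens.

S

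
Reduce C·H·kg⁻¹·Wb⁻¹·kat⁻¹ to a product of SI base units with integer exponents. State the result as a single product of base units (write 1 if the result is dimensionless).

C = s·A.
H = kg·m²·s⁻²·A⁻².
Wb = kg·m²·s⁻²·A⁻¹.
So Wb⁻¹ = kg⁻¹·m⁻²·s²·A.
kat = s⁻¹·mol.
So kat⁻¹ = s·mol⁻¹.
Combining: C·H·kg⁻¹·Wb⁻¹·kat⁻¹ = (s·A) · (kg·m²·s⁻²·A⁻²) · kg⁻¹ · (kg⁻¹·m⁻²·s²·A) · (s·mol⁻¹) = kg⁻¹·s²·mol⁻¹.

kg⁻¹·s²·mol⁻¹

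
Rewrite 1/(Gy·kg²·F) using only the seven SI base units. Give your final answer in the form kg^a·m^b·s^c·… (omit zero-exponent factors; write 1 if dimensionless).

kg⁻¹·s⁻²·A⁻²

Gy = J/kg (absorbed dose = energy per mass),
    = m²·s⁻².
So Gy⁻¹ = m⁻²·s².
F = C/V (capacitance = charge per voltage),
    = A·s/(kg·m²·s⁻³·A⁻¹) (substituting C and V),
    = kg⁻¹·m⁻²·s⁴·A².
So F⁻¹ = kg·m²·s⁻⁴·A⁻².
Combining: Gy⁻¹·kg⁻²·F⁻¹ = (m⁻²·s²) · kg⁻² · (kg·m²·s⁻⁴·A⁻²) = kg⁻¹·s⁻²·A⁻².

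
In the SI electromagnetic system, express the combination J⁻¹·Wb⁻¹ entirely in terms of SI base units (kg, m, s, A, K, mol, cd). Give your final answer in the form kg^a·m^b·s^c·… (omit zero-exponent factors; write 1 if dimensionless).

J = kg·m²·s⁻².
So J⁻¹ = kg⁻¹·m⁻²·s².
Wb = kg·m²·s⁻²·A⁻¹.
So Wb⁻¹ = kg⁻¹·m⁻²·s²·A.
Combining: J⁻¹·Wb⁻¹ = (kg⁻¹·m⁻²·s²) · (kg⁻¹·m⁻²·s²·A) = kg⁻²·m⁻⁴·s⁴·A.

kg⁻²·m⁻⁴·s⁴·A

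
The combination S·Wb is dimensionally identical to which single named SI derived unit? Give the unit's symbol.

C

S = 1/Ω (conductance is reciprocal resistance),
    = kg⁻¹·m⁻²·s³·A².
Wb = V·s (flux: a volt is a weber per second),
    = kg·m²·s⁻²·A⁻¹.
Combining: S·Wb = (kg⁻¹·m⁻²·s³·A²) · (kg·m²·s⁻²·A⁻¹) = s·A.
s·A is the base-SI form of the coulomb.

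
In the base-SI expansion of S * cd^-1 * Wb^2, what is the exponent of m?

S = 1/Ω (conductance is reciprocal resistance),
    = kg⁻¹·m⁻²·s³·A².
Wb = V·s (flux: a volt is a weber per second),
    = kg·m²·s⁻²·A⁻¹.
So Wb² = kg²·m⁴·s⁻⁴·A⁻².
Combining: S·cd⁻¹·Wb² = (kg⁻¹·m⁻²·s³·A²) · cd⁻¹ · (kg²·m⁴·s⁻⁴·A⁻²) = kg·m²·s⁻¹·cd⁻¹.
The exponent of m is 2.

2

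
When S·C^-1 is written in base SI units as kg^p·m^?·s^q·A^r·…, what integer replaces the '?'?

S = kg⁻¹·m⁻²·s³·A².
C = s·A.
So C⁻¹ = s⁻¹·A⁻¹.
Combining: S·C⁻¹ = (kg⁻¹·m⁻²·s³·A²) · (s⁻¹·A⁻¹) = kg⁻¹·m⁻²·s²·A.
The exponent of m is -2.

-2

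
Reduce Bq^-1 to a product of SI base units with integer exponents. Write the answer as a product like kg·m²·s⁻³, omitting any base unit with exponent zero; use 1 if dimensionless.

Bq = 1/s = s⁻¹ (activity is decays per second).
So Bq⁻¹ = s.

s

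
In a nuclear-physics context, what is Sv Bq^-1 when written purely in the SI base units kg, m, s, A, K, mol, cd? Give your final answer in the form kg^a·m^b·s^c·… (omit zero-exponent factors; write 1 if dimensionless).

Sv = J/kg (equivalent dose = energy per mass),
    = m²·s⁻².
Bq = 1/s = s⁻¹ (activity is decays per second).
So Bq⁻¹ = s.
Combining: Sv·Bq⁻¹ = (m²·s⁻²) · s = m²·s⁻¹.

m²·s⁻¹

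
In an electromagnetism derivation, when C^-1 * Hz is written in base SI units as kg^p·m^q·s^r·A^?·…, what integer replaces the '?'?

-1

C = s·A.
So C⁻¹ = s⁻¹·A⁻¹.
Hz = s⁻¹.
Combining: C⁻¹·Hz = (s⁻¹·A⁻¹) · s⁻¹ = s⁻²·A⁻¹.
The exponent of A is -1.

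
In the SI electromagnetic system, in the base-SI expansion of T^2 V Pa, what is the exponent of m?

1

T = Wb/m² (flux density = flux per area),
    = kg·s⁻²·A⁻¹.
So T² = kg²·s⁻⁴·A⁻².
V = W/A (potential = power per current),
    = kg·m²·s⁻³·A⁻¹.
Pa = N/m² (pressure = force per area),
    = kg·m⁻¹·s⁻².
Combining: T²·V·Pa = (kg²·s⁻⁴·A⁻²) · (kg·m²·s⁻³·A⁻¹) · (kg·m⁻¹·s⁻²) = kg⁴·m·s⁻⁹·A⁻³.
The exponent of m is 1.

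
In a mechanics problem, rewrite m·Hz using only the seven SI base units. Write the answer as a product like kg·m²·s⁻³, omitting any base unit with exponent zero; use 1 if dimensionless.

m·s⁻¹

Hz = 1/s = s⁻¹ (frequency is cycles per second).
Combining: m·Hz = m · s⁻¹ = m·s⁻¹.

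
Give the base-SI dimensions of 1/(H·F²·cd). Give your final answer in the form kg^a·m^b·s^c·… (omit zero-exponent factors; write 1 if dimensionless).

kg·m²·s⁻⁶·A⁻²·cd⁻¹

H = kg·m²·s⁻²·A⁻².
So H⁻¹ = kg⁻¹·m⁻²·s²·A².
F = kg⁻¹·m⁻²·s⁴·A².
So F⁻² = kg²·m⁴·s⁻⁸·A⁻⁴.
Combining: H⁻¹·F⁻²·cd⁻¹ = (kg⁻¹·m⁻²·s²·A²) · (kg²·m⁴·s⁻⁸·A⁻⁴) · cd⁻¹ = kg·m²·s⁻⁶·A⁻²·cd⁻¹.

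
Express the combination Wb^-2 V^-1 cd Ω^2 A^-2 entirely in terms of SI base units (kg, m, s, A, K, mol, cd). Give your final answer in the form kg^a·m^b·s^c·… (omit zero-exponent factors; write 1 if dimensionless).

Wb = kg·m²·s⁻²·A⁻¹.
So Wb⁻² = kg⁻²·m⁻⁴·s⁴·A².
V = kg·m²·s⁻³·A⁻¹.
So V⁻¹ = kg⁻¹·m⁻²·s³·A.
Ω = kg·m²·s⁻³·A⁻².
So Ω² = kg²·m⁴·s⁻⁶·A⁻⁴.
Combining: Wb⁻²·V⁻¹·cd·Ω²·A⁻² = (kg⁻²·m⁻⁴·s⁴·A²) · (kg⁻¹·m⁻²·s³·A) · cd · (kg²·m⁴·s⁻⁶·A⁻⁴) · A⁻² = kg⁻¹·m⁻²·s·A⁻³·cd.

kg⁻¹·m⁻²·s·A⁻³·cd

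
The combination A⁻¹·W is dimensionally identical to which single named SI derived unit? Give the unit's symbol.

V

W = J/s (power = energy per time),
    = kg·m²·s⁻³.
Combining: A⁻¹·W = A⁻¹ · (kg·m²·s⁻³) = kg·m²·s⁻³·A⁻¹.
kg·m²·s⁻³·A⁻¹ is the base-SI form of the volt.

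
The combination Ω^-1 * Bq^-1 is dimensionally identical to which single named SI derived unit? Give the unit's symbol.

Ω = V/A (resistance = voltage per current),
    = kg·m²·s⁻³·A⁻².
So Ω⁻¹ = kg⁻¹·m⁻²·s³·A².
Bq = 1/s = s⁻¹ (activity is decays per second).
So Bq⁻¹ = s.
Combining: Ω⁻¹·Bq⁻¹ = (kg⁻¹·m⁻²·s³·A²) · s = kg⁻¹·m⁻²·s⁴·A².
kg⁻¹·m⁻²·s⁴·A² is the base-SI form of the farad.

F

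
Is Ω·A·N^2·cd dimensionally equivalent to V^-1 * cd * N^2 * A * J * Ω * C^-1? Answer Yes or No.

Left side:
  Ω = kg·m²·s⁻³·A⁻².
  N = kg·m·s⁻².
  So N² = kg²·m²·s⁻⁴.
  Combining: Ω·A·N²·cd = (kg·m²·s⁻³·A⁻²) · A · (kg²·m²·s⁻⁴) · cd = kg³·m⁴·s⁻⁷·A⁻¹·cd.
Right side:
  V = W/A (potential = power per current),
      = kg·m²·s⁻³·A⁻¹.
  So V⁻¹ = kg⁻¹·m⁻²·s³·A.
  N = kg·m/s² = kg·m·s⁻² (force = mass × acceleration).
  So N² = kg²·m²·s⁻⁴.
  J = N·m (work = force × distance),
      = kg·m²·s⁻².
  Ω = V/A (resistance = voltage per current),
      = kg·m²·s⁻³·A⁻².
  C = A·s = s·A (charge = current × time).
  So C⁻¹ = s⁻¹·A⁻¹.
  Combining: V⁻¹·cd·N²·A·J·Ω·C⁻¹ = (kg⁻¹·m⁻²·s³·A) · cd · (kg²·m²·s⁻⁴) · A · (kg·m²·s⁻²) · (kg·m²·s⁻³·A⁻²) · (s⁻¹·A⁻¹) = kg³·m⁴·s⁻⁷·A⁻¹·cd.
Both reduce to kg³·m⁴·s⁻⁷·A⁻¹·cd.

Yes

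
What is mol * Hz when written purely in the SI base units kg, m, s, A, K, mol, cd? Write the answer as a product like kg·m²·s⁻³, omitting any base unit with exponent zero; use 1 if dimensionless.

s⁻¹·mol

Hz = s⁻¹.
Combining: mol·Hz = mol · s⁻¹ = s⁻¹·mol.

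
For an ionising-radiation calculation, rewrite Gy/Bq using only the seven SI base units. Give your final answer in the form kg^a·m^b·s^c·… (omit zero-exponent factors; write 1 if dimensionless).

Bq = 1/s = s⁻¹ (activity is decays per second).
So Bq⁻¹ = s.
Gy = J/kg (absorbed dose = energy per mass),
    = m²·s⁻².
Combining: Bq⁻¹·Gy = s · (m²·s⁻²) = m²·s⁻¹.

m²·s⁻¹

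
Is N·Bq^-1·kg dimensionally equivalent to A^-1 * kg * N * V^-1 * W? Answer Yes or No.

Left side:
  N = kg·m/s² = kg·m·s⁻² (force = mass × acceleration).
  Bq = 1/s = s⁻¹ (activity is decays per second).
  So Bq⁻¹ = s.
  Combining: N·Bq⁻¹·kg = (kg·m·s⁻²) · s · kg = kg²·m·s⁻¹.
Right side:
  N = kg·m·s⁻².
  V = kg·m²·s⁻³·A⁻¹.
  So V⁻¹ = kg⁻¹·m⁻²·s³·A.
  W = kg·m²·s⁻³.
  Combining: A⁻¹·kg·N·V⁻¹·W = A⁻¹ · kg · (kg·m·s⁻²) · (kg⁻¹·m⁻²·s³·A) · (kg·m²·s⁻³) = kg²·m·s⁻².
Left is kg²·m·s⁻¹; right is kg²·m·s⁻² — different.

No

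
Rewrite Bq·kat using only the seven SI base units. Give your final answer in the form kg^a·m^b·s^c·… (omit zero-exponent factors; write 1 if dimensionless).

s⁻²·mol

Bq = 1/s = s⁻¹ (activity is decays per second).
kat = mol/s = s⁻¹·mol (catalytic activity).
Combining: Bq·kat = s⁻¹ · (s⁻¹·mol) = s⁻²·mol.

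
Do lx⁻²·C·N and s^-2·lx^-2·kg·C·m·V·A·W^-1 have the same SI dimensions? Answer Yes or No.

Yes

Left side:
  lx = m⁻²·cd.
  So lx⁻² = m⁴·cd⁻².
  C = s·A.
  N = kg·m·s⁻².
  Combining: lx⁻²·C·N = (m⁴·cd⁻²) · (s·A) · (kg·m·s⁻²) = kg·m⁵·s⁻¹·A·cd⁻².
Right side:
  lx = m⁻²·cd.
  So lx⁻² = m⁴·cd⁻².
  C = s·A.
  V = kg·m²·s⁻³·A⁻¹.
  W = kg·m²·s⁻³.
  So W⁻¹ = kg⁻¹·m⁻²·s³.
  Combining: s⁻²·lx⁻²·kg·C·m·V·A·W⁻¹ = s⁻² · (m⁴·cd⁻²) · kg · (s·A) · m · (kg·m²·s⁻³·A⁻¹) · A · (kg⁻¹·m⁻²·s³) = kg·m⁵·s⁻¹·A·cd⁻².
Both reduce to kg·m⁵·s⁻¹·A·cd⁻².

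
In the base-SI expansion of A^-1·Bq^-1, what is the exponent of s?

Bq = s⁻¹.
So Bq⁻¹ = s.
Combining: A⁻¹·Bq⁻¹ = A⁻¹ · s = s·A⁻¹.
The exponent of s is 1.

1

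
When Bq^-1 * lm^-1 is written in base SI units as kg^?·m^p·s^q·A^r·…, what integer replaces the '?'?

0

Bq = s⁻¹.
So Bq⁻¹ = s.
lm = cd.
So lm⁻¹ = cd⁻¹.
Combining: Bq⁻¹·lm⁻¹ = s · cd⁻¹ = s·cd⁻¹.
The exponent of kg is 0.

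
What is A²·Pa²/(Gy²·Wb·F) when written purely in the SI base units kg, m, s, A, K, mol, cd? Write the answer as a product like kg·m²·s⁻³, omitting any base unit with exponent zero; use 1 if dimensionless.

kg²·m⁻⁶·s⁻²·A

Gy = m²·s⁻².
So Gy⁻² = m⁻⁴·s⁴.
Wb = kg·m²·s⁻²·A⁻¹.
So Wb⁻¹ = kg⁻¹·m⁻²·s²·A.
F = kg⁻¹·m⁻²·s⁴·A².
So F⁻¹ = kg·m²·s⁻⁴·A⁻².
Pa = kg·m⁻¹·s⁻².
So Pa² = kg²·m⁻²·s⁻⁴.
Combining: A²·Gy⁻²·Wb⁻¹·F⁻¹·Pa² = A² · (m⁻⁴·s⁴) · (kg⁻¹·m⁻²·s²·A) · (kg·m²·s⁻⁴·A⁻²) · (kg²·m⁻²·s⁻⁴) = kg²·m⁻⁶·s⁻²·A.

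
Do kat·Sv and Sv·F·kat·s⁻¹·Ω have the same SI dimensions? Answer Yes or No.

Left side:
  kat = mol/s = s⁻¹·mol (catalytic activity).
  Sv = J/kg (equivalent dose = energy per mass),
      = m²·s⁻².
  Combining: kat·Sv = (s⁻¹·mol) · (m²·s⁻²) = m²·s⁻³·mol.
Right side:
  Sv = J/kg (equivalent dose = energy per mass),
      = m²·s⁻².
  F = C/V (capacitance = charge per voltage),
      = A·s/(kg·m²·s⁻³·A⁻¹) (substituting C and V),
      = kg⁻¹·m⁻²·s⁴·A².
  kat = mol/s = s⁻¹·mol (catalytic activity).
  Ω = V/A (resistance = voltage per current),
      = kg·m²·s⁻³·A⁻².
  Combining: Sv·F·kat·s⁻¹·Ω = (m²·s⁻²) · (kg⁻¹·m⁻²·s⁴·A²) · (s⁻¹·mol) · s⁻¹ · (kg·m²·s⁻³·A⁻²) = m²·s⁻³·mol.
Both reduce to m²·s⁻³·mol.

Yes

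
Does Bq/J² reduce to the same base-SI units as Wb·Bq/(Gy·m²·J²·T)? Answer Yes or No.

No

Left side:
  Bq = s⁻¹.
  J = kg·m²·s⁻².
  So J⁻² = kg⁻²·m⁻⁴·s⁴.
  Combining: Bq·J⁻² = s⁻¹ · (kg⁻²·m⁻⁴·s⁴) = kg⁻²·m⁻⁴·s³.
Right side:
  Wb = kg·m²·s⁻²·A⁻¹.
  Gy = m²·s⁻².
  So Gy⁻¹ = m⁻²·s².
  J = kg·m²·s⁻².
  So J⁻² = kg⁻²·m⁻⁴·s⁴.
  T = kg·s⁻²·A⁻¹.
  So T⁻¹ = kg⁻¹·s²·A.
  Bq = s⁻¹.
  Combining: Wb·Gy⁻¹·m⁻²·J⁻²·T⁻¹·Bq = (kg·m²·s⁻²·A⁻¹) · (m⁻²·s²) · m⁻² · (kg⁻²·m⁻⁴·s⁴) · (kg⁻¹·s²·A) · s⁻¹ = kg⁻²·m⁻⁶·s⁵.
Left is kg⁻²·m⁻⁴·s³; right is kg⁻²·m⁻⁶·s⁵ — different.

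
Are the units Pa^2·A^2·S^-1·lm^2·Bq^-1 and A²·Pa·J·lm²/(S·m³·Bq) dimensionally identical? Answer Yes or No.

Yes

Left side:
  Pa = kg·m⁻¹·s⁻².
  So Pa² = kg²·m⁻²·s⁻⁴.
  S = kg⁻¹·m⁻²·s³·A².
  So S⁻¹ = kg·m²·s⁻³·A⁻².
  lm = cd.
  So lm² = cd².
  Bq = s⁻¹.
  So Bq⁻¹ = s.
  Combining: Pa²·A²·S⁻¹·lm²·Bq⁻¹ = (kg²·m⁻²·s⁻⁴) · A² · (kg·m²·s⁻³·A⁻²) · cd² · s = kg³·s⁻⁶·cd².
Right side:
  S = kg⁻¹·m⁻²·s³·A².
  So S⁻¹ = kg·m²·s⁻³·A⁻².
  Pa = kg·m⁻¹·s⁻².
  J = kg·m²·s⁻².
  lm = cd.
  So lm² = cd².
  Bq = s⁻¹.
  So Bq⁻¹ = s.
  Combining: A²·S⁻¹·Pa·J·m⁻³·lm²·Bq⁻¹ = A² · (kg·m²·s⁻³·A⁻²) · (kg·m⁻¹·s⁻²) · (kg·m²·s⁻²) · m⁻³ · cd² · s = kg³·s⁻⁶·cd².
Both reduce to kg³·s⁻⁶·cd².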